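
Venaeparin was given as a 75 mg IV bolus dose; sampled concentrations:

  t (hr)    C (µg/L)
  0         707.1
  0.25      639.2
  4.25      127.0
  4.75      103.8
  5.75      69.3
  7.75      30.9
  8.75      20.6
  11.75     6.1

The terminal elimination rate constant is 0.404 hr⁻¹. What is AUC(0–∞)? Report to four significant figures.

Trapezoidal AUC_0→11.75:
  [0→0.25]: (707.1+639.2)/2 × 0.25 = 168.2875
  [0.25→4.25]: (639.2+127.0)/2 × 4 = 1532.4
  [4.25→4.75]: (127.0+103.8)/2 × 0.5 = 57.7
  [4.75→5.75]: (103.8+69.3)/2 × 1 = 86.55
  [5.75→7.75]: (69.3+30.9)/2 × 2 = 100.2
  [7.75→8.75]: (30.9+20.6)/2 × 1 = 25.75
  [8.75→11.75]: (20.6+6.1)/2 × 3 = 40.05
  Sum = 2010.9375 µg/L·hr
Extrapolated tail: C_last / k_e = 6.1 / 0.404 = 15.099
AUC_0→∞ = 2010.9375 + 15.099 = 2026.0365 µg/L·hr

AUC = 2026 µg/L·hr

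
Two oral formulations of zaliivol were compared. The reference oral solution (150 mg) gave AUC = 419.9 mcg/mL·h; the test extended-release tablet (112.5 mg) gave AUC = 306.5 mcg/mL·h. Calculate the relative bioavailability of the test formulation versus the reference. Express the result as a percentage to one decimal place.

F_rel = 97.3%

F_rel = (AUC_test/D_test) / (AUC_ref/D_ref)
      = (306.5/112.5) / (419.9/150)
      = 2.72444 / 2.79933 = 0.9732 = 97.32%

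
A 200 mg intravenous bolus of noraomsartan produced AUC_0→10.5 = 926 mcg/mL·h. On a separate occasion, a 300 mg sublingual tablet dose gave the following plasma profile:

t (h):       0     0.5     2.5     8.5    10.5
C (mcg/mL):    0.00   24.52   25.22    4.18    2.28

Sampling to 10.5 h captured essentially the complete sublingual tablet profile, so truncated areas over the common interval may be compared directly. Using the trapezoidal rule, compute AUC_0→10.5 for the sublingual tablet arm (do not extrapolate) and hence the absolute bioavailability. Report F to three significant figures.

F = 0.108

Trapezoidal AUC_0→10.5 (sublingual tablet):
  [0→0.5]: (0.00+24.52)/2 × 0.5 = 6.13
  [0.5→2.5]: (24.52+25.22)/2 × 2 = 49.74
  [2.5→8.5]: (25.22+4.18)/2 × 6 = 88.2
  [8.5→10.5]: (4.18+2.28)/2 × 2 = 6.46
  Sum = 150.53 mcg/mL·h
F = (AUC_ev/D_ev)/(AUC_iv/D_iv) = (150.53/300)/(926/200) = 0.501767/4.63 = 0.1084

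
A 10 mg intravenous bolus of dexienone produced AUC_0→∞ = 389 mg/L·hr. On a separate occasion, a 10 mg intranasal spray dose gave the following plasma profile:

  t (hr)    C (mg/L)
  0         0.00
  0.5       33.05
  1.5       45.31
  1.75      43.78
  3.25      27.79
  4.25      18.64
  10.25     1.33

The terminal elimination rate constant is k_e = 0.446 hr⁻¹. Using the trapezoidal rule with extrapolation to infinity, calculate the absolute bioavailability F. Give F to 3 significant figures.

F = 0.510

Trapezoidal AUC_0→10.25 (intranasal spray):
  [0→0.5]: (0.00+33.05)/2 × 0.5 = 8.2625
  [0.5→1.5]: (33.05+45.31)/2 × 1 = 39.18
  [1.5→1.75]: (45.31+43.78)/2 × 0.25 = 11.13625
  [1.75→3.25]: (43.78+27.79)/2 × 1.5 = 53.6775
  [3.25→4.25]: (27.79+18.64)/2 × 1 = 23.215
  [4.25→10.25]: (18.64+1.33)/2 × 6 = 59.91
  Sum = 195.38125 mg/L·hr
Tail: C_last/k_e = 1.33/0.446 = 2.982
AUC_0→∞ (intranasal spray) = 195.38125 + 2.982 = 198.36325 mg/L·hr
F = (AUC_ev/D_ev)/(AUC_iv/D_iv) = (198.36325/10)/(389/10) = 19.836325/38.9 = 0.5099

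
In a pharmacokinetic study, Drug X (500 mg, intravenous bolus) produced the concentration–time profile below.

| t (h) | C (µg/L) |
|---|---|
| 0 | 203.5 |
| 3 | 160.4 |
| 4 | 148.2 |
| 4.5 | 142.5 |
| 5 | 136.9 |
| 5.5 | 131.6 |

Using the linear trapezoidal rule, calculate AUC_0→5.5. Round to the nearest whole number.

Trapezoidal AUC_0→5.5:
  [0→3]: (203.5+160.4)/2 × 3 = 545.85
  [3→4]: (160.4+148.2)/2 × 1 = 154.3
  [4→4.5]: (148.2+142.5)/2 × 0.5 = 72.675
  [4.5→5]: (142.5+136.9)/2 × 0.5 = 69.85
  [5→5.5]: (136.9+131.6)/2 × 0.5 = 67.125
  Sum = 909.8 µg/L·h

AUC = 910 µg/L·h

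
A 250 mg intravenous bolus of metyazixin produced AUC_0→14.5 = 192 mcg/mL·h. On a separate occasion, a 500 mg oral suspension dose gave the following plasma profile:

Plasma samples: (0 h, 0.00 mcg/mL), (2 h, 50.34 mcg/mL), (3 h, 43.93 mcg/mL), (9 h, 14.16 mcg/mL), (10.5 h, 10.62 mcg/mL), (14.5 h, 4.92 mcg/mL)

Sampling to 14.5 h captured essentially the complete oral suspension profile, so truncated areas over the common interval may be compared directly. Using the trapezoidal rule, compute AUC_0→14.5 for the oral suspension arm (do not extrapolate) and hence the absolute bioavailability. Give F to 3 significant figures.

F = 0.837

Trapezoidal AUC_0→14.5 (oral suspension):
  [0→2]: (0.00+50.34)/2 × 2 = 50.34
  [2→3]: (50.34+43.93)/2 × 1 = 47.135
  [3→9]: (43.93+14.16)/2 × 6 = 174.27
  [9→10.5]: (14.16+10.62)/2 × 1.5 = 18.585
  [10.5→14.5]: (10.62+4.92)/2 × 4 = 31.08
  Sum = 321.41 mcg/mL·h
F = (AUC_ev/D_ev)/(AUC_iv/D_iv) = (321.41/500)/(192/250) = 0.64282/0.768 = 0.8370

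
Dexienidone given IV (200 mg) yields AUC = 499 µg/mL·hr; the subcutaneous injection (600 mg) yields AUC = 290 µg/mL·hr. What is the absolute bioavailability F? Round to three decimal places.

F = (AUC_ev / D_ev) / (AUC_iv / D_iv)
  = (290/600) / (499/200)
  = 0.483333 / 2.495 = 0.1937

F = 0.194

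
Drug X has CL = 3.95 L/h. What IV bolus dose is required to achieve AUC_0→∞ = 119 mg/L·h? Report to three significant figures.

Dose = 470 mg

Dose_iv = CL × AUC_0→∞
     = 3.95 × 119 = 470.05 mg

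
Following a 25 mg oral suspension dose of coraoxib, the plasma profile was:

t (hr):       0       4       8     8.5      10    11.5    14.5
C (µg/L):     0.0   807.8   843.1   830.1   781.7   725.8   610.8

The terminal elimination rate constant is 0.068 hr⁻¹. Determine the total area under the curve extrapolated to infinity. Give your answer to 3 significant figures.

Trapezoidal AUC_0→14.5:
  [0→4]: (0.0+807.8)/2 × 4 = 1615.6
  [4→8]: (807.8+843.1)/2 × 4 = 3301.8
  [8→8.5]: (843.1+830.1)/2 × 0.5 = 418.3
  [8.5→10]: (830.1+781.7)/2 × 1.5 = 1208.85
  [10→11.5]: (781.7+725.8)/2 × 1.5 = 1130.625
  [11.5→14.5]: (725.8+610.8)/2 × 3 = 2004.9
  Sum = 9680.075 µg/L·hr
Extrapolated tail: C_last / k_e = 610.8 / 0.068 = 8982.353
AUC_0→∞ = 9680.075 + 8982.353 = 18662.428 µg/L·hr

AUC = 18700 µg/L·hr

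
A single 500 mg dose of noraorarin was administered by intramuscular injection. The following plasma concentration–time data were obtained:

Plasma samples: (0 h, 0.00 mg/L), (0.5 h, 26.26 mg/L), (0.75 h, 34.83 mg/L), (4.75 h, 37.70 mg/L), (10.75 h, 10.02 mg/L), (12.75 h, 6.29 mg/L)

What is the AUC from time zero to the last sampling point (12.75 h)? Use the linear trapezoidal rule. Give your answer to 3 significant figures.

Trapezoidal AUC_0→12.75:
  [0→0.5]: (0.00+26.26)/2 × 0.5 = 6.565
  [0.5→0.75]: (26.26+34.83)/2 × 0.25 = 7.63625
  [0.75→4.75]: (34.83+37.70)/2 × 4 = 145.06
  [4.75→10.75]: (37.70+10.02)/2 × 6 = 143.16
  [10.75→12.75]: (10.02+6.29)/2 × 2 = 16.31
  Sum = 318.73125 mg/L·h

AUC = 319 mg/L·h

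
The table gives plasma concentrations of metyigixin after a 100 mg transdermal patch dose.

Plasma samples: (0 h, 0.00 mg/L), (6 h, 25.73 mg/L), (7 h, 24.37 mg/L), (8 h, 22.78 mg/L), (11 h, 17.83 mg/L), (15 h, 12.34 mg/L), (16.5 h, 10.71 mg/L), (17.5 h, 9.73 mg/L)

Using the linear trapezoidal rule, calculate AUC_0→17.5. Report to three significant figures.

AUC = 275 mg/L·h

Trapezoidal AUC_0→17.5:
  [0→6]: (0.00+25.73)/2 × 6 = 77.19
  [6→7]: (25.73+24.37)/2 × 1 = 25.05
  [7→8]: (24.37+22.78)/2 × 1 = 23.575
  [8→11]: (22.78+17.83)/2 × 3 = 60.915
  [11→15]: (17.83+12.34)/2 × 4 = 60.34
  [15→16.5]: (12.34+10.71)/2 × 1.5 = 17.2875
  [16.5→17.5]: (10.71+9.73)/2 × 1 = 10.22
  Sum = 274.5775 mg/L·h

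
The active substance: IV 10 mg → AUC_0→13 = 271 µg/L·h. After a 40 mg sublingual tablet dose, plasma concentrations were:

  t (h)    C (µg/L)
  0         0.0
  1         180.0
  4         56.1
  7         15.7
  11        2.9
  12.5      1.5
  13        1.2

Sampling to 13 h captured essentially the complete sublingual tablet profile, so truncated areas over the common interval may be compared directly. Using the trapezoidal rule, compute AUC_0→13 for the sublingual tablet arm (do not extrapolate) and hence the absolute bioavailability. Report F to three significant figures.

F = 0.547

Trapezoidal AUC_0→13 (sublingual tablet):
  [0→1]: (0.0+180.0)/2 × 1 = 90.0
  [1→4]: (180.0+56.1)/2 × 3 = 354.15
  [4→7]: (56.1+15.7)/2 × 3 = 107.7
  [7→11]: (15.7+2.9)/2 × 4 = 37.2
  [11→12.5]: (2.9+1.5)/2 × 1.5 = 3.3
  [12.5→13]: (1.5+1.2)/2 × 0.5 = 0.675
  Sum = 593.025 µg/L·h
F = (AUC_ev/D_ev)/(AUC_iv/D_iv) = (593.025/40)/(271/10) = 14.825625/27.1 = 0.5471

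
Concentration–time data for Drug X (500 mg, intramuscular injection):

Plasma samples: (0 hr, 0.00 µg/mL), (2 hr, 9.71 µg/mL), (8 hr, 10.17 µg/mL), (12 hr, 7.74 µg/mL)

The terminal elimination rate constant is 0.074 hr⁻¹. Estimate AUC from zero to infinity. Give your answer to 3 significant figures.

AUC = 210 µg/mL·hr

Trapezoidal AUC_0→12:
  [0→2]: (0.00+9.71)/2 × 2 = 9.71
  [2→8]: (9.71+10.17)/2 × 6 = 59.64
  [8→12]: (10.17+7.74)/2 × 4 = 35.82
  Sum = 105.17 µg/mL·hr
Extrapolated tail: C_last / k_e = 7.74 / 0.074 = 104.595
AUC_0→∞ = 105.17 + 104.595 = 209.765 µg/mL·hr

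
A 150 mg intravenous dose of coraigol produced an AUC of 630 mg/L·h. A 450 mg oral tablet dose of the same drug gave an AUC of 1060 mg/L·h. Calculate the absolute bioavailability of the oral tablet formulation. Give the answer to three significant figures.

F = (AUC_ev / D_ev) / (AUC_iv / D_iv)
  = (1060/450) / (630/150)
  = 2.35556 / 4.2 = 0.5608

F = 0.561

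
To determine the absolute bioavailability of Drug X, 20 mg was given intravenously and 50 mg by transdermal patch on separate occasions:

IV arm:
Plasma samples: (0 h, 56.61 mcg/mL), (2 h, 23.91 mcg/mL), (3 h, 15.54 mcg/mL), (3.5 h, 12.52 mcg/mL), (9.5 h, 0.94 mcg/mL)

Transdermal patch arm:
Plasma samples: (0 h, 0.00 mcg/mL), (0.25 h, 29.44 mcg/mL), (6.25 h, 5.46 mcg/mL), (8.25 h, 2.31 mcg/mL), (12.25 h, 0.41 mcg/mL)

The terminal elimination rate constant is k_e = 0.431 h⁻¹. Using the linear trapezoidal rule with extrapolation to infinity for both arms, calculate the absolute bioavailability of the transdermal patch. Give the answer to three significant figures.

F = 0.327

Trapezoidal AUC_0→9.5 (IV):
  [0→2]: (56.61+23.91)/2 × 2 = 80.52
  [2→3]: (23.91+15.54)/2 × 1 = 19.725
  [3→3.5]: (15.54+12.52)/2 × 0.5 = 7.015
  [3.5→9.5]: (12.52+0.94)/2 × 6 = 40.38
  Sum = 147.64 mcg/mL·h
IV tail: 0.94/0.431 = 2.181; AUC_iv,0→∞ = 147.64 + 2.181 = 149.821 mcg/mL·h
Trapezoidal AUC_0→12.25 (transdermal patch):
  [0→0.25]: (0.00+29.44)/2 × 0.25 = 3.68
  [0.25→6.25]: (29.44+5.46)/2 × 6 = 104.7
  [6.25→8.25]: (5.46+2.31)/2 × 2 = 7.77
  [8.25→12.25]: (2.31+0.41)/2 × 4 = 5.44
  Sum = 121.59 mcg/mL·h
transdermal patch tail: 0.41/0.431 = 0.951; AUC_ev,0→∞ = 121.59 + 0.951 = 122.541 mcg/mL·h
F = (AUC_ev/D_ev)/(AUC_iv/D_iv) = (122.541/50)/(149.821/20) = 2.45082/7.49105 = 0.3272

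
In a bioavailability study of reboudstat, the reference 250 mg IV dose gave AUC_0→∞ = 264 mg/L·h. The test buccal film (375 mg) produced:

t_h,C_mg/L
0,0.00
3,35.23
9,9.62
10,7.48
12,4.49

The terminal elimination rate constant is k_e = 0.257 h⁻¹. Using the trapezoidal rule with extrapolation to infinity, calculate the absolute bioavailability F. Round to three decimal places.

F = 0.569

Trapezoidal AUC_0→12 (buccal film):
  [0→3]: (0.00+35.23)/2 × 3 = 52.845
  [3→9]: (35.23+9.62)/2 × 6 = 134.55
  [9→10]: (9.62+7.48)/2 × 1 = 8.55
  [10→12]: (7.48+4.49)/2 × 2 = 11.97
  Sum = 207.915 mg/L·h
Tail: C_last/k_e = 4.49/0.257 = 17.471
AUC_0→∞ (buccal film) = 207.915 + 17.471 = 225.386 mg/L·h
F = (AUC_ev/D_ev)/(AUC_iv/D_iv) = (225.386/375)/(264/250) = 0.601029/1.056 = 0.5692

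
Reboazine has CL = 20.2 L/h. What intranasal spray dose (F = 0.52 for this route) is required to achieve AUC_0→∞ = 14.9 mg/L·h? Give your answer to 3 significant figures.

Dose = 579 mg

Dose = CL × AUC_0→∞ / F
     = 20.2 × 14.9 / 0.52 = 578.808 mg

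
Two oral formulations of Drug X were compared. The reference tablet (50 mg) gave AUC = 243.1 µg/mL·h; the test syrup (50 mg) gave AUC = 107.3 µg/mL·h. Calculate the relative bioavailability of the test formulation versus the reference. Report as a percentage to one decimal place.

F_rel = 44.1%

F_rel = (AUC_test/D_test) / (AUC_ref/D_ref)
      = (107.3/50) / (243.1/50)
      = 2.146 / 4.862 = 0.4414 = 44.14%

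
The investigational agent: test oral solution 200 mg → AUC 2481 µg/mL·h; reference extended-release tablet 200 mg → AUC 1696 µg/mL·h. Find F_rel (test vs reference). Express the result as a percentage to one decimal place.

F_rel = 146.3%

F_rel = (AUC_test/D_test) / (AUC_ref/D_ref)
      = (2481/200) / (1696/200)
      = 12.405 / 8.48 = 1.4629 = 146.29%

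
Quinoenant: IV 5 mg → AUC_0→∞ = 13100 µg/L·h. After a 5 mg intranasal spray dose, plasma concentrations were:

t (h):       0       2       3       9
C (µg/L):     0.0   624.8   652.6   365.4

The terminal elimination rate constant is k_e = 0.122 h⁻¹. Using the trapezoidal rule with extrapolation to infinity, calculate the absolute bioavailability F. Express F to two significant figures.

Trapezoidal AUC_0→9 (intranasal spray):
  [0→2]: (0.0+624.8)/2 × 2 = 624.8
  [2→3]: (624.8+652.6)/2 × 1 = 638.7
  [3→9]: (652.6+365.4)/2 × 6 = 3054.0
  Sum = 4317.5 µg/L·h
Tail: C_last/k_e = 365.4/0.122 = 2995.082
AUC_0→∞ (intranasal spray) = 4317.5 + 2995.082 = 7312.582 µg/L·h
F = (AUC_ev/D_ev)/(AUC_iv/D_iv) = (7312.582/5)/(13100/5) = 1462.5164/2620 = 0.5582

F = 0.56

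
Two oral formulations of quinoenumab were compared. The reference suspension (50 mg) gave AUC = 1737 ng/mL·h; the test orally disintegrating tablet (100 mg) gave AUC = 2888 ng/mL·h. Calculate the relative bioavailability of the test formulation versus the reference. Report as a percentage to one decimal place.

F_rel = (AUC_test/D_test) / (AUC_ref/D_ref)
      = (2888/100) / (1737/50)
      = 28.88 / 34.74 = 0.8313 = 83.13%

F_rel = 83.1%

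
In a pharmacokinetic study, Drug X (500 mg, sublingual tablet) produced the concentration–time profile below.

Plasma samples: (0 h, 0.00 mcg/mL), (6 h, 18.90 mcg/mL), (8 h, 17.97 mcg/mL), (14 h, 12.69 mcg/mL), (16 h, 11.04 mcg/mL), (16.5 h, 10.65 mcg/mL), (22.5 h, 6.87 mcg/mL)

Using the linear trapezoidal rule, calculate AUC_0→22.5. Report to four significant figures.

AUC = 267.3 mcg/mL·h

Trapezoidal AUC_0→22.5:
  [0→6]: (0.00+18.90)/2 × 6 = 56.7
  [6→8]: (18.90+17.97)/2 × 2 = 36.87
  [8→14]: (17.97+12.69)/2 × 6 = 91.98
  [14→16]: (12.69+11.04)/2 × 2 = 23.73
  [16→16.5]: (11.04+10.65)/2 × 0.5 = 5.4225
  [16.5→22.5]: (10.65+6.87)/2 × 6 = 52.56
  Sum = 267.2625 mcg/mL·h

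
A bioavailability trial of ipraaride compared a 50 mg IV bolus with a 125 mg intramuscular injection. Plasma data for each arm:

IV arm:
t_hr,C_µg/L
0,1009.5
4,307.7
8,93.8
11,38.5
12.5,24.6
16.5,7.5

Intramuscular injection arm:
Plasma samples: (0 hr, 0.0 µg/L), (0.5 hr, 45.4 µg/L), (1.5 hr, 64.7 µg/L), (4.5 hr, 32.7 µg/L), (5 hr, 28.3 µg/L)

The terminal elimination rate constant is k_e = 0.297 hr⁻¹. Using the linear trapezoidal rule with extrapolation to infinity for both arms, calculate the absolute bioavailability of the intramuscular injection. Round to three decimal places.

F = 0.034

Trapezoidal AUC_0→16.5 (IV):
  [0→4]: (1009.5+307.7)/2 × 4 = 2634.4
  [4→8]: (307.7+93.8)/2 × 4 = 803.0
  [8→11]: (93.8+38.5)/2 × 3 = 198.45
  [11→12.5]: (38.5+24.6)/2 × 1.5 = 47.325
  [12.5→16.5]: (24.6+7.5)/2 × 4 = 64.2
  Sum = 3747.375 µg/L·hr
IV tail: 7.5/0.297 = 25.253; AUC_iv,0→∞ = 3747.375 + 25.253 = 3772.628 µg/L·hr
Trapezoidal AUC_0→5 (intramuscular injection):
  [0→0.5]: (0.0+45.4)/2 × 0.5 = 11.35
  [0.5→1.5]: (45.4+64.7)/2 × 1 = 55.05
  [1.5→4.5]: (64.7+32.7)/2 × 3 = 146.1
  [4.5→5]: (32.7+28.3)/2 × 0.5 = 15.25
  Sum = 227.75 µg/L·hr
intramuscular injection tail: 28.3/0.297 = 95.286; AUC_ev,0→∞ = 227.75 + 95.286 = 323.036 µg/L·hr
F = (AUC_ev/D_ev)/(AUC_iv/D_iv) = (323.036/125)/(3772.628/50) = 2.584288/75.45256 = 0.0343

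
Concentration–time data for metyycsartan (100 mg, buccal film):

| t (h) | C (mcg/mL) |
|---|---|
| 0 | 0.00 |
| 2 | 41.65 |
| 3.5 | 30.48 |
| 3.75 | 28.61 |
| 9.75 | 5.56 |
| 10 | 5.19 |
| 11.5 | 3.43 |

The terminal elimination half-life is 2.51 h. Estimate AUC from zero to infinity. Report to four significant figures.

AUC = 225.9 mcg/mL·h

Trapezoidal AUC_0→11.5:
  [0→2]: (0.00+41.65)/2 × 2 = 41.65
  [2→3.5]: (41.65+30.48)/2 × 1.5 = 54.0975
  [3.5→3.75]: (30.48+28.61)/2 × 0.25 = 7.38625
  [3.75→9.75]: (28.61+5.56)/2 × 6 = 102.51
  [9.75→10]: (5.56+5.19)/2 × 0.25 = 1.34375
  [10→11.5]: (5.19+3.43)/2 × 1.5 = 6.465
  Sum = 213.4525 mcg/mL·h
k_e = ln2 / t½ = 0.693147 / 2.51 = 0.2762 h^-1
Extrapolated tail: C_last / k_e = 3.43 / 0.2762 = 12.419
AUC_0→∞ = 213.4525 + 12.419 = 225.8715 mcg/mL·h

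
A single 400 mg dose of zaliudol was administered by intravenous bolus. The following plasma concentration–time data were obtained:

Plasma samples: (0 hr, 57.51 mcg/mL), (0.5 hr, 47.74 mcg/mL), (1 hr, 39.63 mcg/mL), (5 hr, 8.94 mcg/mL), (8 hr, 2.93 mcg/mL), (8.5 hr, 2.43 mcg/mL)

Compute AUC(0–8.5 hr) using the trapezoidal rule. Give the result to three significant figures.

AUC = 164 mcg/mL·hr

Trapezoidal AUC_0→8.5:
  [0→0.5]: (57.51+47.74)/2 × 0.5 = 26.3125
  [0.5→1]: (47.74+39.63)/2 × 0.5 = 21.8425
  [1→5]: (39.63+8.94)/2 × 4 = 97.14
  [5→8]: (8.94+2.93)/2 × 3 = 17.805
  [8→8.5]: (2.93+2.43)/2 × 0.5 = 1.34
  Sum = 164.44 mcg/mL·hr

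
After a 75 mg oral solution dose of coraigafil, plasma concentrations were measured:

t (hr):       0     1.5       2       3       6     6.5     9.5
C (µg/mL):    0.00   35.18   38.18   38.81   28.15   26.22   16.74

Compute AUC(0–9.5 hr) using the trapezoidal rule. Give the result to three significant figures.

AUC = 262 µg/mL·hr

Trapezoidal AUC_0→9.5:
  [0→1.5]: (0.00+35.18)/2 × 1.5 = 26.385
  [1.5→2]: (35.18+38.18)/2 × 0.5 = 18.34
  [2→3]: (38.18+38.81)/2 × 1 = 38.495
  [3→6]: (38.81+28.15)/2 × 3 = 100.44
  [6→6.5]: (28.15+26.22)/2 × 0.5 = 13.5925
  [6.5→9.5]: (26.22+16.74)/2 × 3 = 64.44
  Sum = 261.6925 µg/mL·hr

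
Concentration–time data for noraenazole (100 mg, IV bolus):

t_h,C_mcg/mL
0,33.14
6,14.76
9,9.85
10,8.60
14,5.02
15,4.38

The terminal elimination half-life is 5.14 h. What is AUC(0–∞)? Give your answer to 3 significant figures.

AUC = 254 mcg/mL·h

Trapezoidal AUC_0→15:
  [0→6]: (33.14+14.76)/2 × 6 = 143.7
  [6→9]: (14.76+9.85)/2 × 3 = 36.915
  [9→10]: (9.85+8.60)/2 × 1 = 9.225
  [10→14]: (8.60+5.02)/2 × 4 = 27.24
  [14→15]: (5.02+4.38)/2 × 1 = 4.7
  Sum = 221.78 mcg/mL·h
k_e = ln2 / t½ = 0.693147 / 5.14 = 0.1349 h^-1
Extrapolated tail: C_last / k_e = 4.38 / 0.1349 = 32.468
AUC_0→∞ = 221.78 + 32.468 = 254.248 mcg/mL·h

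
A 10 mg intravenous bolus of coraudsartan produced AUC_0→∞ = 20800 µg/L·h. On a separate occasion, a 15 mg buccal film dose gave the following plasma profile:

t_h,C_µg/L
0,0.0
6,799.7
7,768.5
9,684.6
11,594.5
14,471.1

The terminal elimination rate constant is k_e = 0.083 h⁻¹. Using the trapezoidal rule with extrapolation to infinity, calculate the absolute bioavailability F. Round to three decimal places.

Trapezoidal AUC_0→14 (buccal film):
  [0→6]: (0.0+799.7)/2 × 6 = 2399.1
  [6→7]: (799.7+768.5)/2 × 1 = 784.1
  [7→9]: (768.5+684.6)/2 × 2 = 1453.1
  [9→11]: (684.6+594.5)/2 × 2 = 1279.1
  [11→14]: (594.5+471.1)/2 × 3 = 1598.4
  Sum = 7513.8 µg/L·h
Tail: C_last/k_e = 471.1/0.083 = 5675.904
AUC_0→∞ (buccal film) = 7513.8 + 5675.904 = 13189.704 µg/L·h
F = (AUC_ev/D_ev)/(AUC_iv/D_iv) = (13189.704/15)/(20800/10) = 879.3136/2080 = 0.4227

F = 0.423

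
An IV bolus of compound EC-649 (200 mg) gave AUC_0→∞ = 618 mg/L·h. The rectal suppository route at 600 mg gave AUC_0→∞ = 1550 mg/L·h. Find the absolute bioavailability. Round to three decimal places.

F = (AUC_ev / D_ev) / (AUC_iv / D_iv)
  = (1550/600) / (618/200)
  = 2.58333 / 3.09 = 0.8360

F = 0.836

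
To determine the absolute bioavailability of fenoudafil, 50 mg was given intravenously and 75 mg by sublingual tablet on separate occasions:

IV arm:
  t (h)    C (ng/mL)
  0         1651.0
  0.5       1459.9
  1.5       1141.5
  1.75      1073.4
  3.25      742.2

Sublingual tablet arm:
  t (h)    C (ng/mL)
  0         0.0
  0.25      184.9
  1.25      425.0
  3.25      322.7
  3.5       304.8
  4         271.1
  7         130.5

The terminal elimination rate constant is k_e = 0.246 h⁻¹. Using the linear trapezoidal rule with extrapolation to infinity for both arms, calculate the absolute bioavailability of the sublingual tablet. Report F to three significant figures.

F = 0.241

Trapezoidal AUC_0→3.25 (IV):
  [0→0.5]: (1651.0+1459.9)/2 × 0.5 = 777.725
  [0.5→1.5]: (1459.9+1141.5)/2 × 1 = 1300.7
  [1.5→1.75]: (1141.5+1073.4)/2 × 0.25 = 276.8625
  [1.75→3.25]: (1073.4+742.2)/2 × 1.5 = 1361.7
  Sum = 3716.9875 ng/mL·h
IV tail: 742.2/0.246 = 3017.073; AUC_iv,0→∞ = 3716.9875 + 3017.073 = 6734.0605 ng/mL·h
Trapezoidal AUC_0→7 (sublingual tablet):
  [0→0.25]: (0.0+184.9)/2 × 0.25 = 23.1125
  [0.25→1.25]: (184.9+425.0)/2 × 1 = 304.95
  [1.25→3.25]: (425.0+322.7)/2 × 2 = 747.7
  [3.25→3.5]: (322.7+304.8)/2 × 0.25 = 78.4375
  [3.5→4]: (304.8+271.1)/2 × 0.5 = 143.975
  [4→7]: (271.1+130.5)/2 × 3 = 602.4
  Sum = 1900.575 ng/mL·h
sublingual tablet tail: 130.5/0.246 = 530.488; AUC_ev,0→∞ = 1900.575 + 530.488 = 2431.063 ng/mL·h
F = (AUC_ev/D_ev)/(AUC_iv/D_iv) = (2431.063/75)/(6734.0605/50) = 32.4142/134.68121 = 0.2407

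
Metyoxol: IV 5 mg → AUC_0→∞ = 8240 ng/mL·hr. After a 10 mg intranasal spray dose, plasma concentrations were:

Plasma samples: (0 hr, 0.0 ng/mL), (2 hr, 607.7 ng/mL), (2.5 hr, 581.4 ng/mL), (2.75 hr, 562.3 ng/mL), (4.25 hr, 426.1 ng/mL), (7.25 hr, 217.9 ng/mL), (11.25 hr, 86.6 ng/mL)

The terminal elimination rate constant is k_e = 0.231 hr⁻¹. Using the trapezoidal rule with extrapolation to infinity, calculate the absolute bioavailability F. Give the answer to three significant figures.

F = 0.227

Trapezoidal AUC_0→11.25 (intranasal spray):
  [0→2]: (0.0+607.7)/2 × 2 = 607.7
  [2→2.5]: (607.7+581.4)/2 × 0.5 = 297.275
  [2.5→2.75]: (581.4+562.3)/2 × 0.25 = 142.9625
  [2.75→4.25]: (562.3+426.1)/2 × 1.5 = 741.3
  [4.25→7.25]: (426.1+217.9)/2 × 3 = 966.0
  [7.25→11.25]: (217.9+86.6)/2 × 4 = 609.0
  Sum = 3364.2375 ng/mL·hr
Tail: C_last/k_e = 86.6/0.231 = 374.892
AUC_0→∞ (intranasal spray) = 3364.2375 + 374.892 = 3739.1295 ng/mL·hr
F = (AUC_ev/D_ev)/(AUC_iv/D_iv) = (3739.1295/10)/(8240/5) = 373.91295/1648 = 0.2269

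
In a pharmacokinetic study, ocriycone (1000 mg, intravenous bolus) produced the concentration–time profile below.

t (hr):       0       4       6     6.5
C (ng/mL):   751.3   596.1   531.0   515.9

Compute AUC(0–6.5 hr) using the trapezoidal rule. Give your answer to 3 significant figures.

AUC = 4080 ng/mL·hr

Trapezoidal AUC_0→6.5:
  [0→4]: (751.3+596.1)/2 × 4 = 2694.8
  [4→6]: (596.1+531.0)/2 × 2 = 1127.1
  [6→6.5]: (531.0+515.9)/2 × 0.5 = 261.725
  Sum = 4083.625 ng/mL·hr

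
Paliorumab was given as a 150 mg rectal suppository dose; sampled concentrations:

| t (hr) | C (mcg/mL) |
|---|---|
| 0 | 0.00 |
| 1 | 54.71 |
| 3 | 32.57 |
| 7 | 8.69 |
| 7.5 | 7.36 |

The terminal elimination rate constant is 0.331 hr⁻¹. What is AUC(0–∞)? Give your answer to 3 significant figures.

Trapezoidal AUC_0→7.5:
  [0→1]: (0.00+54.71)/2 × 1 = 27.355
  [1→3]: (54.71+32.57)/2 × 2 = 87.28
  [3→7]: (32.57+8.69)/2 × 4 = 82.52
  [7→7.5]: (8.69+7.36)/2 × 0.5 = 4.0125
  Sum = 201.1675 mcg/mL·hr
Extrapolated tail: C_last / k_e = 7.36 / 0.331 = 22.236
AUC_0→∞ = 201.1675 + 22.236 = 223.4035 mcg/mL·hr

AUC = 223 mcg/mL·hr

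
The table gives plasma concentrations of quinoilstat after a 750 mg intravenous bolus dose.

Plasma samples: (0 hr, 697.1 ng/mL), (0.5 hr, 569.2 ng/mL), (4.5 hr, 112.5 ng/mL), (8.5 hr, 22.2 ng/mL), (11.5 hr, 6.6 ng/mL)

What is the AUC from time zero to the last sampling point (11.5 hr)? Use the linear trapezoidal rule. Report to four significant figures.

AUC = 1993 ng/mL·hr

Trapezoidal AUC_0→11.5:
  [0→0.5]: (697.1+569.2)/2 × 0.5 = 316.575
  [0.5→4.5]: (569.2+112.5)/2 × 4 = 1363.4
  [4.5→8.5]: (112.5+22.2)/2 × 4 = 269.4
  [8.5→11.5]: (22.2+6.6)/2 × 3 = 43.2
  Sum = 1992.575 ng/mL·hr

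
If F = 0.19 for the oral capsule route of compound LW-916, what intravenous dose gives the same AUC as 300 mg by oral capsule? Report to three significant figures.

D_iv = 57.0 mg

Systemic exposure from an extravascular dose = F × D_ev, so the equivalent IV dose is F × D_ev.
D_iv = F × D_ev = 0.19 × 300 = 57 mg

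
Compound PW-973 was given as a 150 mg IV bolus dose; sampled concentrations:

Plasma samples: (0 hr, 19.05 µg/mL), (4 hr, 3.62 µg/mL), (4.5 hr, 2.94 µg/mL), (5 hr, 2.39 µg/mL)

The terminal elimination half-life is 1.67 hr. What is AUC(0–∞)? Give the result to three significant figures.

AUC = 54.1 µg/mL·hr

Trapezoidal AUC_0→5:
  [0→4]: (19.05+3.62)/2 × 4 = 45.34
  [4→4.5]: (3.62+2.94)/2 × 0.5 = 1.64
  [4.5→5]: (2.94+2.39)/2 × 0.5 = 1.3325
  Sum = 48.3125 µg/mL·hr
k_e = ln2 / t½ = 0.693147 / 1.67 = 0.4151 hr^-1
Extrapolated tail: C_last / k_e = 2.39 / 0.4151 = 5.758
AUC_0→∞ = 48.3125 + 5.758 = 54.0705 µg/mL·hr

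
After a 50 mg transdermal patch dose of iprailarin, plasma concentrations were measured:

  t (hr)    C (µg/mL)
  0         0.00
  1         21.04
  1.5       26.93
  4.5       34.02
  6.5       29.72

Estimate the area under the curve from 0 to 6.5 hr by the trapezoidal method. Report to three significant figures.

Trapezoidal AUC_0→6.5:
  [0→1]: (0.00+21.04)/2 × 1 = 10.52
  [1→1.5]: (21.04+26.93)/2 × 0.5 = 11.9925
  [1.5→4.5]: (26.93+34.02)/2 × 3 = 91.425
  [4.5→6.5]: (34.02+29.72)/2 × 2 = 63.74
  Sum = 177.6775 µg/mL·hr

AUC = 178 µg/mL·hr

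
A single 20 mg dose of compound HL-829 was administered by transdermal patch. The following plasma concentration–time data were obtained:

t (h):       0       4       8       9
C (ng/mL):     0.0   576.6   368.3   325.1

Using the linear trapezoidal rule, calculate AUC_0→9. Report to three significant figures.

AUC = 3390 ng/mL·h

Trapezoidal AUC_0→9:
  [0→4]: (0.0+576.6)/2 × 4 = 1153.2
  [4→8]: (576.6+368.3)/2 × 4 = 1889.8
  [8→9]: (368.3+325.1)/2 × 1 = 346.7
  Sum = 3389.7 ng/mL·h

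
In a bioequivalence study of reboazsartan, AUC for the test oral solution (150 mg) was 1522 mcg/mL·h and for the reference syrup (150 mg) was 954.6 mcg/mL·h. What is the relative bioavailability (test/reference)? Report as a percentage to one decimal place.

F_rel = (AUC_test/D_test) / (AUC_ref/D_ref)
      = (1522/150) / (954.6/150)
      = 10.1467 / 6.364 = 1.5944 = 159.44%

F_rel = 159.4%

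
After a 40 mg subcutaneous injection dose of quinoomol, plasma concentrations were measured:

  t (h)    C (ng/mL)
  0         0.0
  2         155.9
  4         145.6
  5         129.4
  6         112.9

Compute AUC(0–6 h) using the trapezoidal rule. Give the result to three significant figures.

AUC = 716 ng/mL·h

Trapezoidal AUC_0→6:
  [0→2]: (0.0+155.9)/2 × 2 = 155.9
  [2→4]: (155.9+145.6)/2 × 2 = 301.5
  [4→5]: (145.6+129.4)/2 × 1 = 137.5
  [5→6]: (129.4+112.9)/2 × 1 = 121.15
  Sum = 716.05 ng/mL·h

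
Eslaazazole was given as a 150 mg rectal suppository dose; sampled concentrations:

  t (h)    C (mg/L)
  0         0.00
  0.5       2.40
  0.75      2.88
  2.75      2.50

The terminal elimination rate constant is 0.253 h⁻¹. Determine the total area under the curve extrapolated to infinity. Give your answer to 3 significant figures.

Trapezoidal AUC_0→2.75:
  [0→0.5]: (0.00+2.40)/2 × 0.5 = 0.6
  [0.5→0.75]: (2.40+2.88)/2 × 0.25 = 0.66
  [0.75→2.75]: (2.88+2.50)/2 × 2 = 5.38
  Sum = 6.64 mg/L·h
Extrapolated tail: C_last / k_e = 2.50 / 0.253 = 9.881
AUC_0→∞ = 6.64 + 9.881 = 16.521 mg/L·h

AUC = 16.5 mg/L·h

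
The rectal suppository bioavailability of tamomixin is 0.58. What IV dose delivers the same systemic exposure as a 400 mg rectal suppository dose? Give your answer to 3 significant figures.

Systemic exposure from an extravascular dose = F × D_ev, so the equivalent IV dose is F × D_ev.
D_iv = F × D_ev = 0.58 × 400 = 232 mg

D_iv = 232 mg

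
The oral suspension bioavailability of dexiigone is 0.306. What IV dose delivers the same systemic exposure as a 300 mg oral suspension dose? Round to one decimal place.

Systemic exposure from an extravascular dose = F × D_ev, so the equivalent IV dose is F × D_ev.
D_iv = F × D_ev = 0.306 × 300 = 91.8 mg

D_iv = 91.8 mg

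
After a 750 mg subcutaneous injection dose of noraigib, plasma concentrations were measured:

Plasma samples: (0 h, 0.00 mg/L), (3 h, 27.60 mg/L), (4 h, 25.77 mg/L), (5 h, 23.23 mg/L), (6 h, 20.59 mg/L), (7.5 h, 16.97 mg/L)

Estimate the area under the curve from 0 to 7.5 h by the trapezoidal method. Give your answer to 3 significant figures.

Trapezoidal AUC_0→7.5:
  [0→3]: (0.00+27.60)/2 × 3 = 41.4
  [3→4]: (27.60+25.77)/2 × 1 = 26.685
  [4→5]: (25.77+23.23)/2 × 1 = 24.5
  [5→6]: (23.23+20.59)/2 × 1 = 21.91
  [6→7.5]: (20.59+16.97)/2 × 1.5 = 28.17
  Sum = 142.665 mg/L·h

AUC = 143 mg/L·h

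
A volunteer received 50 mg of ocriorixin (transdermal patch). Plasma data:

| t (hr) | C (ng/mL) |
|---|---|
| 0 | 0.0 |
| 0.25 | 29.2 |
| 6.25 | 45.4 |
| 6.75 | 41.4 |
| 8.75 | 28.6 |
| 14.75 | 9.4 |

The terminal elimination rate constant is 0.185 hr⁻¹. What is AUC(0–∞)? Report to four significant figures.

Trapezoidal AUC_0→14.75:
  [0→0.25]: (0.0+29.2)/2 × 0.25 = 3.65
  [0.25→6.25]: (29.2+45.4)/2 × 6 = 223.8
  [6.25→6.75]: (45.4+41.4)/2 × 0.5 = 21.7
  [6.75→8.75]: (41.4+28.6)/2 × 2 = 70.0
  [8.75→14.75]: (28.6+9.4)/2 × 6 = 114.0
  Sum = 433.15 ng/mL·hr
Extrapolated tail: C_last / k_e = 9.4 / 0.185 = 50.811
AUC_0→∞ = 433.15 + 50.811 = 483.961 ng/mL·hr

AUC = 484.0 ng/mL·hr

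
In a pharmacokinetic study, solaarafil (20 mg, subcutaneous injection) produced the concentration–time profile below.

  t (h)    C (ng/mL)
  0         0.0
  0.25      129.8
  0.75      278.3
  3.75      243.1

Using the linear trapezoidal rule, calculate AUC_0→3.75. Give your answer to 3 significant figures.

AUC = 900 ng/mL·h

Trapezoidal AUC_0→3.75:
  [0→0.25]: (0.0+129.8)/2 × 0.25 = 16.225
  [0.25→0.75]: (129.8+278.3)/2 × 0.5 = 102.025
  [0.75→3.75]: (278.3+243.1)/2 × 3 = 782.1
  Sum = 900.35 ng/mL·h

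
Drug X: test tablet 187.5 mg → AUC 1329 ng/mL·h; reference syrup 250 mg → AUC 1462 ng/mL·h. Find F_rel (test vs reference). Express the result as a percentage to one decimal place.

F_rel = 121.2%

F_rel = (AUC_test/D_test) / (AUC_ref/D_ref)
      = (1329/187.5) / (1462/250)
      = 7.088 / 5.848 = 1.2120 = 121.20%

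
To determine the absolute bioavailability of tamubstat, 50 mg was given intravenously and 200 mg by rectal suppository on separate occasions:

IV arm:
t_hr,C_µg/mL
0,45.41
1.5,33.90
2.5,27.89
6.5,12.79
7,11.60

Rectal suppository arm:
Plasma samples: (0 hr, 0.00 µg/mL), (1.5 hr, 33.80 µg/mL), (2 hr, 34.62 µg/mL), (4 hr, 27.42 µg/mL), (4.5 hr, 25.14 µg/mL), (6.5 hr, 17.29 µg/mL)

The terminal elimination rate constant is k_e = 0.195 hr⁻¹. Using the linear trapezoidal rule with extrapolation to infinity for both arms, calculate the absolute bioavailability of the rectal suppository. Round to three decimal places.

Trapezoidal AUC_0→7 (IV):
  [0→1.5]: (45.41+33.90)/2 × 1.5 = 59.4825
  [1.5→2.5]: (33.90+27.89)/2 × 1 = 30.895
  [2.5→6.5]: (27.89+12.79)/2 × 4 = 81.36
  [6.5→7]: (12.79+11.60)/2 × 0.5 = 6.0975
  Sum = 177.835 µg/mL·hr
IV tail: 11.60/0.195 = 59.487; AUC_iv,0→∞ = 177.835 + 59.487 = 237.322 µg/mL·hr
Trapezoidal AUC_0→6.5 (rectal suppository):
  [0→1.5]: (0.00+33.80)/2 × 1.5 = 25.35
  [1.5→2]: (33.80+34.62)/2 × 0.5 = 17.105
  [2→4]: (34.62+27.42)/2 × 2 = 62.04
  [4→4.5]: (27.42+25.14)/2 × 0.5 = 13.14
  [4.5→6.5]: (25.14+17.29)/2 × 2 = 42.43
  Sum = 160.065 µg/mL·hr
rectal suppository tail: 17.29/0.195 = 88.667; AUC_ev,0→∞ = 160.065 + 88.667 = 248.732 µg/mL·hr
F = (AUC_ev/D_ev)/(AUC_iv/D_iv) = (248.732/200)/(237.322/50) = 1.24366/4.74644 = 0.2620

F = 0.262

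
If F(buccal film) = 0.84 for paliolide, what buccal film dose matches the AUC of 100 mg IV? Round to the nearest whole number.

For equal systemic exposure: F × D_ev = D_iv
D_ev = D_iv / F = 100 / 0.84 = 119.048 mg

D_buccal = 119 mg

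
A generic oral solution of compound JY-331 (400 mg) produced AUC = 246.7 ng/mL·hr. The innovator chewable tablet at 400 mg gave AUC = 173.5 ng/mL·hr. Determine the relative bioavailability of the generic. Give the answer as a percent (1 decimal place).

F_rel = 142.2%

F_rel = (AUC_test/D_test) / (AUC_ref/D_ref)
      = (246.7/400) / (173.5/400)
      = 0.61675 / 0.43375 = 1.4219 = 142.19%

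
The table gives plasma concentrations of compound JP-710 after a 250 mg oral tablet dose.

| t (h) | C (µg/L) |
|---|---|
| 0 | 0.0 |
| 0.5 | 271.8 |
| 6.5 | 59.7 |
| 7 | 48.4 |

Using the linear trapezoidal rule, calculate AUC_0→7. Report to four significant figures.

Trapezoidal AUC_0→7:
  [0→0.5]: (0.0+271.8)/2 × 0.5 = 67.95
  [0.5→6.5]: (271.8+59.7)/2 × 6 = 994.5
  [6.5→7]: (59.7+48.4)/2 × 0.5 = 27.025
  Sum = 1089.475 µg/L·h

AUC = 1089 µg/L·h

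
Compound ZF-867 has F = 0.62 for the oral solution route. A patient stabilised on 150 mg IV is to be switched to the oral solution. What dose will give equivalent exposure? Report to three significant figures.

D_oral = 242 mg

For equal systemic exposure: F × D_ev = D_iv
D_ev = D_iv / F = 150 / 0.62 = 241.935 mg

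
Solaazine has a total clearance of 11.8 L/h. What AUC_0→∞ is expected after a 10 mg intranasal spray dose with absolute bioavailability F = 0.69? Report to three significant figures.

AUC = 0.585 mg/L·h

AUC_0→∞ = F × Dose / CL
        = 0.69 × 10 / 11.8 = 0.584746 mg/L·h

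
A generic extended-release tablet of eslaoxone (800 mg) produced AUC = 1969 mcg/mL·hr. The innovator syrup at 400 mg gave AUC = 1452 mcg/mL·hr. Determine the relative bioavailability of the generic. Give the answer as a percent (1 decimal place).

F_rel = (AUC_test/D_test) / (AUC_ref/D_ref)
      = (1969/800) / (1452/400)
      = 2.46125 / 3.63 = 0.6780 = 67.80%

F_rel = 67.8%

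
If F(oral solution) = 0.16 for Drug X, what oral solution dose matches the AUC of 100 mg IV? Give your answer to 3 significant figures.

For equal systemic exposure: F × D_ev = D_iv
D_ev = D_iv / F = 100 / 0.16 = 625 mg

D_oral = 625 mg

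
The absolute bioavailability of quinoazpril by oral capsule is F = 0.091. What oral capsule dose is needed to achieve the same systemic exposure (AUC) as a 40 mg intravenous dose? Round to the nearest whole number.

For equal systemic exposure: F × D_ev = D_iv
D_ev = D_iv / F = 40 / 0.091 = 439.56 mg

D_oral = 440 mg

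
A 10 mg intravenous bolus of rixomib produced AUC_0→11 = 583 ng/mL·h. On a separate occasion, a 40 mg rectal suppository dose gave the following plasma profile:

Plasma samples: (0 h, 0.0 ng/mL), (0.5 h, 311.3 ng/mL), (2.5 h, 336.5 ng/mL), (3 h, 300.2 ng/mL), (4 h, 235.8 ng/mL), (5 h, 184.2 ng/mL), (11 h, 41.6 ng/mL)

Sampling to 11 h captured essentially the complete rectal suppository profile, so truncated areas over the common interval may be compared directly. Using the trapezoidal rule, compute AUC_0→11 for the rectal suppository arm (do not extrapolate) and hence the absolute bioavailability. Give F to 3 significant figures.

F = 0.875

Trapezoidal AUC_0→11 (rectal suppository):
  [0→0.5]: (0.0+311.3)/2 × 0.5 = 77.825
  [0.5→2.5]: (311.3+336.5)/2 × 2 = 647.8
  [2.5→3]: (336.5+300.2)/2 × 0.5 = 159.175
  [3→4]: (300.2+235.8)/2 × 1 = 268.0
  [4→5]: (235.8+184.2)/2 × 1 = 210.0
  [5→11]: (184.2+41.6)/2 × 6 = 677.4
  Sum = 2040.2 ng/mL·h
F = (AUC_ev/D_ev)/(AUC_iv/D_iv) = (2040.2/40)/(583/10) = 51.005/58.3 = 0.8749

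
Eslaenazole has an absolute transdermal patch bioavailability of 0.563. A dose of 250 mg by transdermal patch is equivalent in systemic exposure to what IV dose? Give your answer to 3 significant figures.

D_iv = 141 mg

Systemic exposure from an extravascular dose = F × D_ev, so the equivalent IV dose is F × D_ev.
D_iv = F × D_ev = 0.563 × 250 = 140.75 mg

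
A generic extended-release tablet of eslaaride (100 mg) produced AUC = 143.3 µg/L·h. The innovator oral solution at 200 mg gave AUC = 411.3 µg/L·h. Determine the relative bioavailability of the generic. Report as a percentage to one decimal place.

F_rel = (AUC_test/D_test) / (AUC_ref/D_ref)
      = (143.3/100) / (411.3/200)
      = 1.433 / 2.0565 = 0.6968 = 69.68%

F_rel = 69.7%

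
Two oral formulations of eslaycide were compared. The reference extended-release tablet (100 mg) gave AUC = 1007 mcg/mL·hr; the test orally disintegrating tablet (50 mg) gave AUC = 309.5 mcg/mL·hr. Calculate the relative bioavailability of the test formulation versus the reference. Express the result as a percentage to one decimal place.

F_rel = (AUC_test/D_test) / (AUC_ref/D_ref)
      = (309.5/50) / (1007/100)
      = 6.19 / 10.07 = 0.6147 = 61.47%

F_rel = 61.5%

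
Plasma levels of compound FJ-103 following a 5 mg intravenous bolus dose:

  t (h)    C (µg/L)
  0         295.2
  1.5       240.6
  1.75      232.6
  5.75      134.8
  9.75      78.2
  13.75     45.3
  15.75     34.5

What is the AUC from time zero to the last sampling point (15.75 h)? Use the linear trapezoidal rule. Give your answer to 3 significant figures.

Trapezoidal AUC_0→15.75:
  [0→1.5]: (295.2+240.6)/2 × 1.5 = 401.85
  [1.5→1.75]: (240.6+232.6)/2 × 0.25 = 59.15
  [1.75→5.75]: (232.6+134.8)/2 × 4 = 734.8
  [5.75→9.75]: (134.8+78.2)/2 × 4 = 426.0
  [9.75→13.75]: (78.2+45.3)/2 × 4 = 247.0
  [13.75→15.75]: (45.3+34.5)/2 × 2 = 79.8
  Sum = 1948.6 µg/L·h

AUC = 1950 µg/L·h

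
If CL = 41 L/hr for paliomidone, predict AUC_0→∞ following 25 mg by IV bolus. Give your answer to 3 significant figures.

AUC_0→∞ = Dose_iv / CL
        = 25 / 41 = 0.609756 mg/L·hr

AUC = 0.610 mg/L·hr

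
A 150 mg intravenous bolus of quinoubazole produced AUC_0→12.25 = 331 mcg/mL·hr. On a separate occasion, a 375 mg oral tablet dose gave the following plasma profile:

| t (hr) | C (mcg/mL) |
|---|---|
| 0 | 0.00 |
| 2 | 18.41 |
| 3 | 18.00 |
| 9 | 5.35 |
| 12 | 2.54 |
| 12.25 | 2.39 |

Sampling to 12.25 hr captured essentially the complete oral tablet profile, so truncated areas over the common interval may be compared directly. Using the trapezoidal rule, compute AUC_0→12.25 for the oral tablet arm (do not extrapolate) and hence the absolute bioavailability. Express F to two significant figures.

F = 0.14

Trapezoidal AUC_0→12.25 (oral tablet):
  [0→2]: (0.00+18.41)/2 × 2 = 18.41
  [2→3]: (18.41+18.00)/2 × 1 = 18.205
  [3→9]: (18.00+5.35)/2 × 6 = 70.05
  [9→12]: (5.35+2.54)/2 × 3 = 11.835
  [12→12.25]: (2.54+2.39)/2 × 0.25 = 0.61625
  Sum = 119.11625 mcg/mL·hr
F = (AUC_ev/D_ev)/(AUC_iv/D_iv) = (119.11625/375)/(331/150) = 0.317643/2.20667 = 0.1439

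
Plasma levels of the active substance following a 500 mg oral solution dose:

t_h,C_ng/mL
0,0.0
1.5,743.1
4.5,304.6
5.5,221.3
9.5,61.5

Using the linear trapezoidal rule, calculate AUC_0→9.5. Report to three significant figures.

AUC = 2960 ng/mL·h

Trapezoidal AUC_0→9.5:
  [0→1.5]: (0.0+743.1)/2 × 1.5 = 557.325
  [1.5→4.5]: (743.1+304.6)/2 × 3 = 1571.55
  [4.5→5.5]: (304.6+221.3)/2 × 1 = 262.95
  [5.5→9.5]: (221.3+61.5)/2 × 4 = 565.6
  Sum = 2957.425 ng/mL·h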